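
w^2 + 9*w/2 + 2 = (w + 1/2)*(w + 4)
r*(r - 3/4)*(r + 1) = r^3 + r^2/4 - 3*r/4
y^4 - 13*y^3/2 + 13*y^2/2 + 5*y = y*(y - 5)*(y - 2)*(y + 1/2)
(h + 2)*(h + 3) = h^2 + 5*h + 6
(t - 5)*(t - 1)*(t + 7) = t^3 + t^2 - 37*t + 35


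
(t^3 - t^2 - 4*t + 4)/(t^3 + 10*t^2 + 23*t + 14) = (t^2 - 3*t + 2)/(t^2 + 8*t + 7)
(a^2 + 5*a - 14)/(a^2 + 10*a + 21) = (a - 2)/(a + 3)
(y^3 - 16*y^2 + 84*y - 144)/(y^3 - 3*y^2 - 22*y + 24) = (y^2 - 10*y + 24)/(y^2 + 3*y - 4)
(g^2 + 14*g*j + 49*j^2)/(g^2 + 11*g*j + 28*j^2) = (g + 7*j)/(g + 4*j)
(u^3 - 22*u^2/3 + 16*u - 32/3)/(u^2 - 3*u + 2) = (3*u^2 - 16*u + 16)/(3*(u - 1))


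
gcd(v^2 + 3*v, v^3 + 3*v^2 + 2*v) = v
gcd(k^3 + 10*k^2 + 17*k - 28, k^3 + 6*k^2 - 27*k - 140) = k^2 + 11*k + 28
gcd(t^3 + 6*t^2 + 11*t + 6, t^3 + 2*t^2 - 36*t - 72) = t + 2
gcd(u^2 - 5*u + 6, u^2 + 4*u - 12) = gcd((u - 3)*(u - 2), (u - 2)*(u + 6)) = u - 2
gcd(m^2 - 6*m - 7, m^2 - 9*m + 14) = m - 7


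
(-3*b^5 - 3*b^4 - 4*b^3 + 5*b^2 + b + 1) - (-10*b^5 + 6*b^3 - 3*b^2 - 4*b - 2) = 7*b^5 - 3*b^4 - 10*b^3 + 8*b^2 + 5*b + 3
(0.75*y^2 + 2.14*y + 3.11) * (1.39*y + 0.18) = 1.0425*y^3 + 3.1096*y^2 + 4.7081*y + 0.5598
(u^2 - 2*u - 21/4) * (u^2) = u^4 - 2*u^3 - 21*u^2/4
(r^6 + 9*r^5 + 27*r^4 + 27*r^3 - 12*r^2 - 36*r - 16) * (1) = r^6 + 9*r^5 + 27*r^4 + 27*r^3 - 12*r^2 - 36*r - 16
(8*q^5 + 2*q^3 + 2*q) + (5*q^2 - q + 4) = 8*q^5 + 2*q^3 + 5*q^2 + q + 4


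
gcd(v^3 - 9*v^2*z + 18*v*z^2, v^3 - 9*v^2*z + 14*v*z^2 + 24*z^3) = -v + 6*z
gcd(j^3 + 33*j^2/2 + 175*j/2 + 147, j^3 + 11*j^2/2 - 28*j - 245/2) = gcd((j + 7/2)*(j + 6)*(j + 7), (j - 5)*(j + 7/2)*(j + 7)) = j^2 + 21*j/2 + 49/2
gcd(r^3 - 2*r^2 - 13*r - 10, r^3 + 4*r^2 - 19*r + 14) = 1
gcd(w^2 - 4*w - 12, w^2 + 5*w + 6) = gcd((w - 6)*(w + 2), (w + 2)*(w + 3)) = w + 2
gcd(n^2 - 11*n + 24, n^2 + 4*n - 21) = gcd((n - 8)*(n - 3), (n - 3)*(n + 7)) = n - 3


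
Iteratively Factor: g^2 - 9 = (g - 3)*(g + 3)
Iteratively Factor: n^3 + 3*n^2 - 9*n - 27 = (n + 3)*(n^2 - 9) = (n - 3)*(n + 3)*(n + 3)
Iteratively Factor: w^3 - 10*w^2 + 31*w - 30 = (w - 3)*(w^2 - 7*w + 10) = (w - 5)*(w - 3)*(w - 2)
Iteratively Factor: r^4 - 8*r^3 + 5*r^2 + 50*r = (r - 5)*(r^3 - 3*r^2 - 10*r) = (r - 5)^2*(r^2 + 2*r) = r*(r - 5)^2*(r + 2)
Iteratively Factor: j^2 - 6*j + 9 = (j - 3)*(j - 3)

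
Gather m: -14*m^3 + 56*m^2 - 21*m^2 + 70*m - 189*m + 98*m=-14*m^3 + 35*m^2 - 21*m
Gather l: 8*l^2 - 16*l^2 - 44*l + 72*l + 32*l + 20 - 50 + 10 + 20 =-8*l^2 + 60*l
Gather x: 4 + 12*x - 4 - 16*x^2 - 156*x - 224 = -16*x^2 - 144*x - 224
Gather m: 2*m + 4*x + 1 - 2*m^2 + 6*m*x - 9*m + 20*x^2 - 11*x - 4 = -2*m^2 + m*(6*x - 7) + 20*x^2 - 7*x - 3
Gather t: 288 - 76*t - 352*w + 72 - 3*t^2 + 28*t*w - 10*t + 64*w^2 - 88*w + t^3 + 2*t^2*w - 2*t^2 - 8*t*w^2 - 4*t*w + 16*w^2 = t^3 + t^2*(2*w - 5) + t*(-8*w^2 + 24*w - 86) + 80*w^2 - 440*w + 360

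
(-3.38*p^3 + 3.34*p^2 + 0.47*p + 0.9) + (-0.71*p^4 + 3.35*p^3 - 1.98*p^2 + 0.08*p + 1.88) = -0.71*p^4 - 0.0299999999999998*p^3 + 1.36*p^2 + 0.55*p + 2.78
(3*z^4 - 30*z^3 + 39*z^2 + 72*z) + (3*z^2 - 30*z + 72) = 3*z^4 - 30*z^3 + 42*z^2 + 42*z + 72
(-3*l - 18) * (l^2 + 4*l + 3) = -3*l^3 - 30*l^2 - 81*l - 54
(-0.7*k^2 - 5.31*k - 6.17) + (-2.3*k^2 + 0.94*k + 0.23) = -3.0*k^2 - 4.37*k - 5.94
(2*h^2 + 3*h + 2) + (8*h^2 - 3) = 10*h^2 + 3*h - 1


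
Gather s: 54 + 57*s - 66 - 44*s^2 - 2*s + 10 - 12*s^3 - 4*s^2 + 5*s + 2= -12*s^3 - 48*s^2 + 60*s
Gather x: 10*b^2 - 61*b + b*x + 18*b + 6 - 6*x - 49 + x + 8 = 10*b^2 - 43*b + x*(b - 5) - 35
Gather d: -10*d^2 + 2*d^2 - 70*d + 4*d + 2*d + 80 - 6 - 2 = -8*d^2 - 64*d + 72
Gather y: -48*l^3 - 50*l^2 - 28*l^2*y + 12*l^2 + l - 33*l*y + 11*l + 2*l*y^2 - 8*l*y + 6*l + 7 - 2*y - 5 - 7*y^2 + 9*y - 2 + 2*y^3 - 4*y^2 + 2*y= -48*l^3 - 38*l^2 + 18*l + 2*y^3 + y^2*(2*l - 11) + y*(-28*l^2 - 41*l + 9)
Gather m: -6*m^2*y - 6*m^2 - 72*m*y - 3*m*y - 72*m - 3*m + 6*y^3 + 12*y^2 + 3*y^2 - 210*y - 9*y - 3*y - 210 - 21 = m^2*(-6*y - 6) + m*(-75*y - 75) + 6*y^3 + 15*y^2 - 222*y - 231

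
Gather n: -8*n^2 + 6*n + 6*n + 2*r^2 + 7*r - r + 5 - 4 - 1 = -8*n^2 + 12*n + 2*r^2 + 6*r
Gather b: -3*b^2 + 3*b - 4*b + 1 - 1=-3*b^2 - b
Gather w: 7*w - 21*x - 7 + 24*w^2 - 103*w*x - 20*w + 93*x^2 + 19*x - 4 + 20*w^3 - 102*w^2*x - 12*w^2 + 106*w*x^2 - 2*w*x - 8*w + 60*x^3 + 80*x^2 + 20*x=20*w^3 + w^2*(12 - 102*x) + w*(106*x^2 - 105*x - 21) + 60*x^3 + 173*x^2 + 18*x - 11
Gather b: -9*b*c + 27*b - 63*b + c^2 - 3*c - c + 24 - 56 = b*(-9*c - 36) + c^2 - 4*c - 32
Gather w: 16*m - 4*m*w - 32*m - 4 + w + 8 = -16*m + w*(1 - 4*m) + 4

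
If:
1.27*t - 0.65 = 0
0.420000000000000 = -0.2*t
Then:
No Solution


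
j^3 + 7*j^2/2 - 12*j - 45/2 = (j - 3)*(j + 3/2)*(j + 5)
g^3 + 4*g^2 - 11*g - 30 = (g - 3)*(g + 2)*(g + 5)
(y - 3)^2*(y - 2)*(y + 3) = y^4 - 5*y^3 - 3*y^2 + 45*y - 54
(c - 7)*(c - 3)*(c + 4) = c^3 - 6*c^2 - 19*c + 84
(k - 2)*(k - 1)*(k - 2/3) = k^3 - 11*k^2/3 + 4*k - 4/3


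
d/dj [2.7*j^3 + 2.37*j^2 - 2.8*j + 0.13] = 8.1*j^2 + 4.74*j - 2.8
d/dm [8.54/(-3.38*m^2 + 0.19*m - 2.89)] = (57.7304*m - 1.6226)/(3.38*m^2 - 0.19*m + 2.89)^2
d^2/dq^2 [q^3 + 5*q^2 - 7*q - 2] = 6*q + 10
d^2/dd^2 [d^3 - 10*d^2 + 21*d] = 6*d - 20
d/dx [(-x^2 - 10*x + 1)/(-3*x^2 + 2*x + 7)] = 8*(-4*x^2 - x - 9)/(9*x^4 - 12*x^3 - 38*x^2 + 28*x + 49)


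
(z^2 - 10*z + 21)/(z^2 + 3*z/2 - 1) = 2*(z^2 - 10*z + 21)/(2*z^2 + 3*z - 2)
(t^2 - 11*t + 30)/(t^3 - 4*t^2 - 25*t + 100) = (t - 6)/(t^2 + t - 20)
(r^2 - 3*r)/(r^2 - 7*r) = (r - 3)/(r - 7)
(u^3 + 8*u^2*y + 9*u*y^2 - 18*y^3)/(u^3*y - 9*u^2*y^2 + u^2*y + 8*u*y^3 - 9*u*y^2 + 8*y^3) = (-u^2 - 9*u*y - 18*y^2)/(y*(-u^2 + 8*u*y - u + 8*y))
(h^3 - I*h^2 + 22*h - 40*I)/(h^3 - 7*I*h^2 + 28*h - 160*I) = (h - 2*I)/(h - 8*I)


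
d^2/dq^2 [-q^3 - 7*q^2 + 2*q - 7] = -6*q - 14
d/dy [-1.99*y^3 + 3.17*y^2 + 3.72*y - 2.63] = -5.97*y^2 + 6.34*y + 3.72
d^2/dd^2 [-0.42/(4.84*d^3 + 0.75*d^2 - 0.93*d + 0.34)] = ((12.1968*d + 0.63)*(4.84*d^3 + 0.75*d^2 - 0.93*d + 0.34) - 0.42*(14.52*d^2 + 1.5*d - 0.93)*(29.04*d^2 + 3.0*d - 1.86))/(4.84*d^3 + 0.75*d^2 - 0.93*d + 0.34)^3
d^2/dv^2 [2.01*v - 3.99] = 0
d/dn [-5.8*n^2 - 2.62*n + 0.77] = -11.6*n - 2.62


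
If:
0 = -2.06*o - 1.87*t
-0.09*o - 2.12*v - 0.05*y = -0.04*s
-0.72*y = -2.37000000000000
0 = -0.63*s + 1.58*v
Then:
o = -22.4409171075838*v - 1.8287037037037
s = 2.50793650793651*v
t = 24.7210102896377*v + 2.01450782333135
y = 3.29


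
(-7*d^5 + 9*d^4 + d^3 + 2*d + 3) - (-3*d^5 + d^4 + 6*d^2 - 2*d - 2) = -4*d^5 + 8*d^4 + d^3 - 6*d^2 + 4*d + 5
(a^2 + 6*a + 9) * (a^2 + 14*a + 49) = a^4 + 20*a^3 + 142*a^2 + 420*a + 441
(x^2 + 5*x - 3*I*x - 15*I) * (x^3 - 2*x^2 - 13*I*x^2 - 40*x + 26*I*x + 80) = x^5 + 3*x^4 - 16*I*x^4 - 89*x^3 - 48*I*x^3 - 237*x^2 + 280*I*x^2 + 790*x + 360*I*x - 1200*I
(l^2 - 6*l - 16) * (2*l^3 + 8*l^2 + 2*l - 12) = 2*l^5 - 4*l^4 - 78*l^3 - 152*l^2 + 40*l + 192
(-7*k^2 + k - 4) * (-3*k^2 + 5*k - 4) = 21*k^4 - 38*k^3 + 45*k^2 - 24*k + 16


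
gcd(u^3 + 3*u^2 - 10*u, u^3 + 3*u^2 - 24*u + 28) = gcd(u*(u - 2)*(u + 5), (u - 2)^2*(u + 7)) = u - 2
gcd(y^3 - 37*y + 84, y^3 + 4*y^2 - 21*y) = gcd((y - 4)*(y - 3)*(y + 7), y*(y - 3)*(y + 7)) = y^2 + 4*y - 21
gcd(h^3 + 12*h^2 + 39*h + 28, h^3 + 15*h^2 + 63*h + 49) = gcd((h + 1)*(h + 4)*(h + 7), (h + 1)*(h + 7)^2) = h^2 + 8*h + 7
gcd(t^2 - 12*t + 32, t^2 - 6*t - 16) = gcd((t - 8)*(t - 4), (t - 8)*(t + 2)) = t - 8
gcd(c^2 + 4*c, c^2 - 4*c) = c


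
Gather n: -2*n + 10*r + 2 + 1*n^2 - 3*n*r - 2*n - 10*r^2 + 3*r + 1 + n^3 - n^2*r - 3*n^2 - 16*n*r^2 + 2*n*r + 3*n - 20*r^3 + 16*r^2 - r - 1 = n^3 + n^2*(-r - 2) + n*(-16*r^2 - r - 1) - 20*r^3 + 6*r^2 + 12*r + 2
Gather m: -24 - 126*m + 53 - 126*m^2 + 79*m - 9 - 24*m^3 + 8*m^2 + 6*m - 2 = -24*m^3 - 118*m^2 - 41*m + 18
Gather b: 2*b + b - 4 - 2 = 3*b - 6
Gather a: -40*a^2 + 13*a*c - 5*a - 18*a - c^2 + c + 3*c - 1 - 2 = -40*a^2 + a*(13*c - 23) - c^2 + 4*c - 3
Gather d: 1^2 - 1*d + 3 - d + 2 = 6 - 2*d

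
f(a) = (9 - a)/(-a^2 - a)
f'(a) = (9 - a)*(2*a + 1)/(-a^2 - a)^2 - 1/(-a^2 - a) = (-a^2 + 18*a + 9)/(a^2*(a^2 + 2*a + 1))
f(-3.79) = -1.21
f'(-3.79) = -0.66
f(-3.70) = -1.27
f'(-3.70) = -0.71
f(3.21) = -0.43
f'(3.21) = 0.31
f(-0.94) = 176.24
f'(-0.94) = -2767.59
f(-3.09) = -1.87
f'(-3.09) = -1.35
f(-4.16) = -1.00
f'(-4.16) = -0.48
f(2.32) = -0.87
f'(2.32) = 0.76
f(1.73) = -1.54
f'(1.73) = 1.67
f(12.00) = 0.02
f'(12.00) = 0.00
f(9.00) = 0.00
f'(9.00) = 0.01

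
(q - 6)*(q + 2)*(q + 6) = q^3 + 2*q^2 - 36*q - 72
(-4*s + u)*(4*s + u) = -16*s^2 + u^2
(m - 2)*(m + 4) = m^2 + 2*m - 8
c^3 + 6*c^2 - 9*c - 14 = (c - 2)*(c + 1)*(c + 7)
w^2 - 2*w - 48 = (w - 8)*(w + 6)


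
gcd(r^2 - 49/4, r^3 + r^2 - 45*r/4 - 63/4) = r - 7/2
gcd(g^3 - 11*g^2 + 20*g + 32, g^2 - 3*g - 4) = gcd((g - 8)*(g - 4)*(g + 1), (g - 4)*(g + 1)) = g^2 - 3*g - 4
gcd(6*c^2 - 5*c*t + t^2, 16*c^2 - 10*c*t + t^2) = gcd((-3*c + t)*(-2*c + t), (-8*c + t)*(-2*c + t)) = -2*c + t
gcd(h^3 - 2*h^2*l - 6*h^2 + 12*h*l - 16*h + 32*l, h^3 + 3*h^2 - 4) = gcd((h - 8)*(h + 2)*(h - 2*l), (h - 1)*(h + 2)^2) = h + 2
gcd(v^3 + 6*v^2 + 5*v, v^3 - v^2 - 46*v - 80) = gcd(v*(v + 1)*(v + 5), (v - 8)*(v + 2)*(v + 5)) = v + 5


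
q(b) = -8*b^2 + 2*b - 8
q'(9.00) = -142.00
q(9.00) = -638.00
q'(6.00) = -94.00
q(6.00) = -284.00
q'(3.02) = -46.32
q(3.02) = -74.92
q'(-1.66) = 28.56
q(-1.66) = -33.36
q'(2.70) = -41.20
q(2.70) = -60.92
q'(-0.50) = 10.00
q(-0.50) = -11.00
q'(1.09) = -15.44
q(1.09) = -15.32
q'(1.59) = -23.44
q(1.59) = -25.04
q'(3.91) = -60.56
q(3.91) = -122.48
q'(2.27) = -34.32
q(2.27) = -44.68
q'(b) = 2 - 16*b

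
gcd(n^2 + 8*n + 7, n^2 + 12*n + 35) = n + 7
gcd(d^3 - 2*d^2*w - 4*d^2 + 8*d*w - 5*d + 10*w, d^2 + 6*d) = 1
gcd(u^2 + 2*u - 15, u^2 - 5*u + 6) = u - 3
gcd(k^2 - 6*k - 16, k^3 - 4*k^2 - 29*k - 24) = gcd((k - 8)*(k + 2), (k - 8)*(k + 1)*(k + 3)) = k - 8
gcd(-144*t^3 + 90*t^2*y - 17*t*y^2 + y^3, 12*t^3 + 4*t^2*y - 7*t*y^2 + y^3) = -6*t + y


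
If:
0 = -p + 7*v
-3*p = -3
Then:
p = 1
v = 1/7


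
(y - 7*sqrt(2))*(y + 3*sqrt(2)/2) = y^2 - 11*sqrt(2)*y/2 - 21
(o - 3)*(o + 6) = o^2 + 3*o - 18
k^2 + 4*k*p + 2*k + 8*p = (k + 2)*(k + 4*p)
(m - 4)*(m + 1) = m^2 - 3*m - 4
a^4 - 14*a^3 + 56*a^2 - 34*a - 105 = (a - 7)*(a - 5)*(a - 3)*(a + 1)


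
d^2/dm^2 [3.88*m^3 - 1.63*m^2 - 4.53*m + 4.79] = 23.28*m - 3.26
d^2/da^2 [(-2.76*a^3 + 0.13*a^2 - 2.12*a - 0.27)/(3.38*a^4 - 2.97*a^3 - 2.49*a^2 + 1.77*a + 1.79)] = (-63.0626879999999*a^9 + 8.91103199999998*a^8 - 437.839116*a^7 + 555.288918*a^6 + 380.543004*a^5 - 196.498626*a^4 + 138.46666*a^3 - 166.162518*a^2 - 111.226788*a + 10.168058)/(38.614472*a^12 - 101.791404*a^11 + 4.10365800000002*a^10 + 184.442175*a^9 - 48.284013*a^8 - 205.59852*a^7 + 51.845688*a^6 + 148.687038*a^5 - 14.077758*a^4 - 70.3377*a^3 - 7.110954*a^2 + 17.013771*a + 5.735339)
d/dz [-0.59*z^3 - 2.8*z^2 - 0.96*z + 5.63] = -1.77*z^2 - 5.6*z - 0.96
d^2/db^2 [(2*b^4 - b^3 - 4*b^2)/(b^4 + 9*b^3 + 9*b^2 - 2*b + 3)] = 2*(-19*b^9 - 66*b^8 - 57*b^7 - 83*b^6 - 336*b^5 + 276*b^4 + 611*b^3 + 450*b^2 - 27*b - 36)/(b^12 + 27*b^11 + 270*b^10 + 1209*b^9 + 2331*b^8 + 1755*b^7 + 660*b^6 + 1044*b^5 + 540*b^4 - 89*b^3 + 279*b^2 - 54*b + 27)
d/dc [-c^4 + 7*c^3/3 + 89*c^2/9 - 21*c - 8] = -4*c^3 + 7*c^2 + 178*c/9 - 21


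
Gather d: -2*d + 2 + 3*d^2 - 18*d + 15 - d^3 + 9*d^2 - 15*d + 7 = -d^3 + 12*d^2 - 35*d + 24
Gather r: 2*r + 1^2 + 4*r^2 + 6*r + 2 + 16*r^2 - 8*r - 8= 20*r^2 - 5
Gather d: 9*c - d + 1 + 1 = 9*c - d + 2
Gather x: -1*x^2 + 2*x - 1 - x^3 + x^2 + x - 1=-x^3 + 3*x - 2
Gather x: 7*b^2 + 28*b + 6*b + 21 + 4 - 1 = 7*b^2 + 34*b + 24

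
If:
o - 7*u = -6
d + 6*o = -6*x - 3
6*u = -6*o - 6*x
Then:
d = 3/2 - 3*x/4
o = -7*x/8 - 3/4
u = 3/4 - x/8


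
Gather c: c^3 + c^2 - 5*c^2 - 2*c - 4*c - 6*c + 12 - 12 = c^3 - 4*c^2 - 12*c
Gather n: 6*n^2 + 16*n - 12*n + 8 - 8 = 6*n^2 + 4*n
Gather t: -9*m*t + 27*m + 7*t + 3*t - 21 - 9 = 27*m + t*(10 - 9*m) - 30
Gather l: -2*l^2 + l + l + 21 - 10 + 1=-2*l^2 + 2*l + 12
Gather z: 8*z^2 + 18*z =8*z^2 + 18*z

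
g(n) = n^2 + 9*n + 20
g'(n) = 2*n + 9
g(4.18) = 75.09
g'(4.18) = 17.36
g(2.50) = 48.75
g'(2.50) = 14.00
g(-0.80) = 13.44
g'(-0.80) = 7.40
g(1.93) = 41.09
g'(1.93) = 12.86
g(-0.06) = 19.46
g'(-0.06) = 8.88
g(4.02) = 72.34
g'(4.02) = 17.04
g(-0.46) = 16.07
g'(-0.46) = 8.08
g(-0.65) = 14.57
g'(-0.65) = 7.70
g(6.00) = 110.00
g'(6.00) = 21.00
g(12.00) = 272.00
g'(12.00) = 33.00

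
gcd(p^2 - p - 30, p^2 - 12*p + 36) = p - 6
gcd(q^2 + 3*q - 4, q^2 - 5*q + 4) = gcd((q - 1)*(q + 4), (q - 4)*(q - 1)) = q - 1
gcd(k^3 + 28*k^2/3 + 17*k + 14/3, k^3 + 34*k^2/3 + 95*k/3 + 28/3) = k^2 + 22*k/3 + 7/3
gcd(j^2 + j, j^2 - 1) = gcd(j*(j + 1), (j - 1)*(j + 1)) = j + 1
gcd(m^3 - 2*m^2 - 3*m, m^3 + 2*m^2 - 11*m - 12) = m^2 - 2*m - 3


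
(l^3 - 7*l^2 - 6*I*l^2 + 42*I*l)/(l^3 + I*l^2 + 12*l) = (l^2 - 7*l - 6*I*l + 42*I)/(l^2 + I*l + 12)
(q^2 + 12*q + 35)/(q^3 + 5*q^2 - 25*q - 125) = (q + 7)/(q^2 - 25)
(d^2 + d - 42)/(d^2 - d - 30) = (d + 7)/(d + 5)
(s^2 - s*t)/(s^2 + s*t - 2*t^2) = s/(s + 2*t)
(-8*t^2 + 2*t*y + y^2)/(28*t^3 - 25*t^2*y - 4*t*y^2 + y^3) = (-2*t + y)/(7*t^2 - 8*t*y + y^2)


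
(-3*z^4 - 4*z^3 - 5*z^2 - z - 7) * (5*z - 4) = -15*z^5 - 8*z^4 - 9*z^3 + 15*z^2 - 31*z + 28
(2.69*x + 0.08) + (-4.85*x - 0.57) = -2.16*x - 0.49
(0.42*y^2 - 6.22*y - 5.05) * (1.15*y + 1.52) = 0.483*y^3 - 6.5146*y^2 - 15.2619*y - 7.676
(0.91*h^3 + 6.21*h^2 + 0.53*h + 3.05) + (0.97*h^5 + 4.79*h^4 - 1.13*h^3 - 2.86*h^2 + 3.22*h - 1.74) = 0.97*h^5 + 4.79*h^4 - 0.22*h^3 + 3.35*h^2 + 3.75*h + 1.31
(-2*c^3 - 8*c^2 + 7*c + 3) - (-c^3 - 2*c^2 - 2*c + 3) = -c^3 - 6*c^2 + 9*c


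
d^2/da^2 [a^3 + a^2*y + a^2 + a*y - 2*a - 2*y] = 6*a + 2*y + 2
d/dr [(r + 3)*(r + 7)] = 2*r + 10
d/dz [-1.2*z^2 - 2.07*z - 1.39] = -2.4*z - 2.07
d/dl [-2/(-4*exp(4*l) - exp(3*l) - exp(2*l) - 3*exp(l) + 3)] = (-32*exp(3*l) - 6*exp(2*l) - 4*exp(l) - 6)*exp(l)/(4*exp(4*l) + exp(3*l) + exp(2*l) + 3*exp(l) - 3)^2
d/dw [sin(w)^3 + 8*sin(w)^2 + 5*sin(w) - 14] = (3*sin(w)^2 + 16*sin(w) + 5)*cos(w)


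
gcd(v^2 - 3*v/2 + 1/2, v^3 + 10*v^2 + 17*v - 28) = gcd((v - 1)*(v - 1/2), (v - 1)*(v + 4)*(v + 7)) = v - 1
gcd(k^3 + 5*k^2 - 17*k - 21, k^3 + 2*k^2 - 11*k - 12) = k^2 - 2*k - 3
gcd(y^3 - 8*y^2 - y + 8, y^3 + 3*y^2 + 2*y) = y + 1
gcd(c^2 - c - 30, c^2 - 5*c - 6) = c - 6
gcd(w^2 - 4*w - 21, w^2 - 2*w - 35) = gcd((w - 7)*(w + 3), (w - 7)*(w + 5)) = w - 7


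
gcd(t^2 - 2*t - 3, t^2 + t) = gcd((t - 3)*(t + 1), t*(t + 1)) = t + 1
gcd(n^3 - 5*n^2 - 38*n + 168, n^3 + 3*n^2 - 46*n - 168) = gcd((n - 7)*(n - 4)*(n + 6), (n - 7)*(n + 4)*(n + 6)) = n^2 - n - 42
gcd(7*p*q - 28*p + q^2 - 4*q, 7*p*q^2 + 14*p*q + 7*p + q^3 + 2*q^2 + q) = 7*p + q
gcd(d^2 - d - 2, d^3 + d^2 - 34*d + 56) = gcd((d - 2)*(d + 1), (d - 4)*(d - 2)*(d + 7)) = d - 2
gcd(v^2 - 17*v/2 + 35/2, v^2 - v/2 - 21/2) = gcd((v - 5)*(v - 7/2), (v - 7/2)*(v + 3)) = v - 7/2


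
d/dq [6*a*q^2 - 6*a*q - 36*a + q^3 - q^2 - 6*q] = 12*a*q - 6*a + 3*q^2 - 2*q - 6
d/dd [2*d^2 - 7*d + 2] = 4*d - 7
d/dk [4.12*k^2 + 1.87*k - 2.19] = 8.24*k + 1.87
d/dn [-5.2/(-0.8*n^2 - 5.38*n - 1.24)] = (-8.32*n - 27.976)/(0.8*n^2 + 5.38*n + 1.24)^2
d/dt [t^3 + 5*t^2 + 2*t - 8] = 3*t^2 + 10*t + 2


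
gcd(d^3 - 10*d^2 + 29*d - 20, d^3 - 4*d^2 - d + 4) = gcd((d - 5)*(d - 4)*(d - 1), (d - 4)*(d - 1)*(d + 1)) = d^2 - 5*d + 4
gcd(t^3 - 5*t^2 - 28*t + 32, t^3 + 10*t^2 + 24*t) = t + 4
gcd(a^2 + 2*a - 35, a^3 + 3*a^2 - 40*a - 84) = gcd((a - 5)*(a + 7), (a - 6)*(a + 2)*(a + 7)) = a + 7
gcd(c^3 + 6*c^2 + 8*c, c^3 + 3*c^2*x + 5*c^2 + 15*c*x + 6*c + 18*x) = c + 2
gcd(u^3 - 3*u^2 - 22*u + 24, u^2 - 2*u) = 1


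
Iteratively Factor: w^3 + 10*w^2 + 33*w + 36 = (w + 3)*(w^2 + 7*w + 12) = (w + 3)^2*(w + 4)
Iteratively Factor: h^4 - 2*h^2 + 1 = (h + 1)*(h^3 - h^2 - h + 1) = (h + 1)^2*(h^2 - 2*h + 1) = (h - 1)*(h + 1)^2*(h - 1)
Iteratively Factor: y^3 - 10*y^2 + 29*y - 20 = (y - 5)*(y^2 - 5*y + 4) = (y - 5)*(y - 4)*(y - 1)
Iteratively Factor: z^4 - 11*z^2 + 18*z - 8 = (z + 4)*(z^3 - 4*z^2 + 5*z - 2) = (z - 1)*(z + 4)*(z^2 - 3*z + 2) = (z - 2)*(z - 1)*(z + 4)*(z - 1)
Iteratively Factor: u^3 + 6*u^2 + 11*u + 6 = (u + 1)*(u^2 + 5*u + 6) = (u + 1)*(u + 3)*(u + 2)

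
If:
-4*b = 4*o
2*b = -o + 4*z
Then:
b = 4*z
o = -4*z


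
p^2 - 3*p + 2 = (p - 2)*(p - 1)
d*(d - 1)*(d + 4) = d^3 + 3*d^2 - 4*d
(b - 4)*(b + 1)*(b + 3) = b^3 - 13*b - 12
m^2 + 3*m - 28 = (m - 4)*(m + 7)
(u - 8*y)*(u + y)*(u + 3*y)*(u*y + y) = u^4*y - 4*u^3*y^2 + u^3*y - 29*u^2*y^3 - 4*u^2*y^2 - 24*u*y^4 - 29*u*y^3 - 24*y^4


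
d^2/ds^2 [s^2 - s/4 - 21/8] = 2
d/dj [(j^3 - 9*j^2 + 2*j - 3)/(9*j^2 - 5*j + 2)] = (9*j^4 - 10*j^3 + 33*j^2 + 18*j - 11)/(81*j^4 - 90*j^3 + 61*j^2 - 20*j + 4)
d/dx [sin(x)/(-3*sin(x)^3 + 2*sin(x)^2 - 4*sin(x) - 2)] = 2*(3*sin(x)^3 - sin(x)^2 - 1)*cos(x)/(3*sin(x)^3 - 2*sin(x)^2 + 4*sin(x) + 2)^2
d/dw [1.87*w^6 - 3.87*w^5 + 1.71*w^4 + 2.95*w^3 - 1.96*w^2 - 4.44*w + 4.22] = 11.22*w^5 - 19.35*w^4 + 6.84*w^3 + 8.85*w^2 - 3.92*w - 4.44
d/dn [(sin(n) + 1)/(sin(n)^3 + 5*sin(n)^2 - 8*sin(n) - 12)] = -2*(sin(n) + 2)*cos(n)/((sin(n) - 2)^2*(sin(n) + 6)^2)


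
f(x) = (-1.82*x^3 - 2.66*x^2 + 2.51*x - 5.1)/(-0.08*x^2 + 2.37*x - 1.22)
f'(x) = (0.16*x - 2.37)*(-1.82*x^3 - 2.66*x^2 + 2.51*x - 5.1)/(-0.08*x^2 + 2.37*x - 1.22)^2 + (-5.46*x^2 - 5.32*x + 2.51)/(-0.08*x^2 + 2.37*x - 1.22) = (0.1456*x^4 - 8.6268*x^3 + 0.557799999999999*x^2 + 5.6744*x + 9.0248)/(0.0064*x^4 - 0.3792*x^3 + 5.8121*x^2 - 5.7828*x + 1.4884)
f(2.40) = -9.87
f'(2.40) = -5.52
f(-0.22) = 3.30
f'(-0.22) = 2.59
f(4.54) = -27.73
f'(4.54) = -11.23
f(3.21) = -15.22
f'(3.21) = -7.65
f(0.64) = -19.17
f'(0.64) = 152.74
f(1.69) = -6.74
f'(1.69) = -3.10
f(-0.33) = 3.06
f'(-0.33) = 1.86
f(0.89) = -7.57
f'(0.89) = 12.50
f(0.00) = 4.18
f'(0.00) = 6.06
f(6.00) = -47.32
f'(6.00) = -15.74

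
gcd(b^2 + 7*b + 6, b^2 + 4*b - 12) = b + 6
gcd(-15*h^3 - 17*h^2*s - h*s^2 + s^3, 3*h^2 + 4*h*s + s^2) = 3*h^2 + 4*h*s + s^2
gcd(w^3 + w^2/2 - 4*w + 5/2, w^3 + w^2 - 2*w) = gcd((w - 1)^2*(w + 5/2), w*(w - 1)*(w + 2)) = w - 1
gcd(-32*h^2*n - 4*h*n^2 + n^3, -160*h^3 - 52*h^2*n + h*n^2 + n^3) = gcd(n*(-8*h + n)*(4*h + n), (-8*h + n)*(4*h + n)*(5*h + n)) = 32*h^2 + 4*h*n - n^2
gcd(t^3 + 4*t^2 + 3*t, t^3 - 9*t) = t^2 + 3*t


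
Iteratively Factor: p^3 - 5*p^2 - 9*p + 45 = (p - 5)*(p^2 - 9) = (p - 5)*(p - 3)*(p + 3)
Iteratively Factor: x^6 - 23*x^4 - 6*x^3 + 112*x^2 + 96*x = (x - 3)*(x^5 + 3*x^4 - 14*x^3 - 48*x^2 - 32*x) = (x - 3)*(x + 2)*(x^4 + x^3 - 16*x^2 - 16*x) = (x - 4)*(x - 3)*(x + 2)*(x^3 + 5*x^2 + 4*x) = (x - 4)*(x - 3)*(x + 1)*(x + 2)*(x^2 + 4*x) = x*(x - 4)*(x - 3)*(x + 1)*(x + 2)*(x + 4)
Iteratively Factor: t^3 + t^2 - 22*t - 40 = (t + 2)*(t^2 - t - 20) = (t + 2)*(t + 4)*(t - 5)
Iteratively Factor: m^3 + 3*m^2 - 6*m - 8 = (m - 2)*(m^2 + 5*m + 4) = (m - 2)*(m + 1)*(m + 4)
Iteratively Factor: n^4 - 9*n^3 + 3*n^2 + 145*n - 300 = (n - 5)*(n^3 - 4*n^2 - 17*n + 60) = (n - 5)*(n - 3)*(n^2 - n - 20) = (n - 5)*(n - 3)*(n + 4)*(n - 5)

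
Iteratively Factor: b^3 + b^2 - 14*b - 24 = (b + 2)*(b^2 - b - 12) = (b - 4)*(b + 2)*(b + 3)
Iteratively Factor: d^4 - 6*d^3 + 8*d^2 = (d - 2)*(d^3 - 4*d^2) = (d - 4)*(d - 2)*(d^2) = d*(d - 4)*(d - 2)*(d)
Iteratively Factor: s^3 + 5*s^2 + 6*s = (s + 3)*(s^2 + 2*s) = s*(s + 3)*(s + 2)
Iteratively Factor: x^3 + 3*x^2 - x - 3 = (x + 1)*(x^2 + 2*x - 3) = (x + 1)*(x + 3)*(x - 1)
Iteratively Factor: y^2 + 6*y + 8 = (y + 4)*(y + 2)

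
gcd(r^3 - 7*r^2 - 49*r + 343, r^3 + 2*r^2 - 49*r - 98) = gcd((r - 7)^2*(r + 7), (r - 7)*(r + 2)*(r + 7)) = r^2 - 49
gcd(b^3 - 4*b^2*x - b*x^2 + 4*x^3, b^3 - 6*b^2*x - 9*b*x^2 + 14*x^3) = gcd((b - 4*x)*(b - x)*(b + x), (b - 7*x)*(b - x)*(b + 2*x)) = -b + x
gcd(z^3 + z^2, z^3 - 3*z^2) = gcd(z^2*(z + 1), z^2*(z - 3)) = z^2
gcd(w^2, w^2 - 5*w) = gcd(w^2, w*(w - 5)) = w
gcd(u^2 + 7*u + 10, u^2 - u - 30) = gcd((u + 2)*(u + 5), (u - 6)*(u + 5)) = u + 5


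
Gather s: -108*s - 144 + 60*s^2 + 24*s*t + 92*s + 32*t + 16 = 60*s^2 + s*(24*t - 16) + 32*t - 128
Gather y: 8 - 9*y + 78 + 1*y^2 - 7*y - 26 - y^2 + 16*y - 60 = 0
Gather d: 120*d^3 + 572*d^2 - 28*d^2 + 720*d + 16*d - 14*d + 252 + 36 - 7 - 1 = 120*d^3 + 544*d^2 + 722*d + 280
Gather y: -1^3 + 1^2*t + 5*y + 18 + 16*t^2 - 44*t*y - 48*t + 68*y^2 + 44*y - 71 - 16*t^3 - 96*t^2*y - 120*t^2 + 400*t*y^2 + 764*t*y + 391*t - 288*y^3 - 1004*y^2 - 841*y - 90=-16*t^3 - 104*t^2 + 344*t - 288*y^3 + y^2*(400*t - 936) + y*(-96*t^2 + 720*t - 792) - 144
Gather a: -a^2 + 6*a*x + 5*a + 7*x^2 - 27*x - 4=-a^2 + a*(6*x + 5) + 7*x^2 - 27*x - 4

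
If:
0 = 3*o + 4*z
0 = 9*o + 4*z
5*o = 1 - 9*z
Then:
No Solution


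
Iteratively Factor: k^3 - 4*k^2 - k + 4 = (k - 4)*(k^2 - 1) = (k - 4)*(k - 1)*(k + 1)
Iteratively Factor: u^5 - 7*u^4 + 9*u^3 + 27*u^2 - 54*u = (u - 3)*(u^4 - 4*u^3 - 3*u^2 + 18*u) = (u - 3)*(u + 2)*(u^3 - 6*u^2 + 9*u) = (u - 3)^2*(u + 2)*(u^2 - 3*u) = (u - 3)^3*(u + 2)*(u)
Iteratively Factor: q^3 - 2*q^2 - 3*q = (q)*(q^2 - 2*q - 3) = q*(q + 1)*(q - 3)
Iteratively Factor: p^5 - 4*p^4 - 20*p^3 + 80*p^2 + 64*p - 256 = (p + 4)*(p^4 - 8*p^3 + 12*p^2 + 32*p - 64) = (p - 4)*(p + 4)*(p^3 - 4*p^2 - 4*p + 16) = (p - 4)*(p + 2)*(p + 4)*(p^2 - 6*p + 8) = (p - 4)^2*(p + 2)*(p + 4)*(p - 2)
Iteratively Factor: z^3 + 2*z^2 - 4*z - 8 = (z + 2)*(z^2 - 4) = (z - 2)*(z + 2)*(z + 2)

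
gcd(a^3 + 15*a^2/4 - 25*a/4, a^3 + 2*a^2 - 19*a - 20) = a + 5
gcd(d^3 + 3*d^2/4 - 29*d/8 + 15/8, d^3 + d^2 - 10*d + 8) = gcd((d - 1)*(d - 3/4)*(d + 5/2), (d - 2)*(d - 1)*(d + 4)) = d - 1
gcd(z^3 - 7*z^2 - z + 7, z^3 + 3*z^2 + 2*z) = z + 1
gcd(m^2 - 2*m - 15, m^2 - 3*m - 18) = m + 3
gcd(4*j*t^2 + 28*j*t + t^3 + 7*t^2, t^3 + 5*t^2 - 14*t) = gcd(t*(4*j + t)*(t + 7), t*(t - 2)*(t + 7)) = t^2 + 7*t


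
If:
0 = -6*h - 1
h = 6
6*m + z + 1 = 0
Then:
No Solution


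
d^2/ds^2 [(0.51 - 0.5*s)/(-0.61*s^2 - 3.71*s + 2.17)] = ((0.5*s - 0.51)*(1.22*s + 3.71)*(2.44*s + 7.42) - (1.83*s + 3.0878)*(0.61*s^2 + 3.71*s - 2.17))/(0.61*s^2 + 3.71*s - 2.17)^3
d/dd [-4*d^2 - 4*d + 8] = -8*d - 4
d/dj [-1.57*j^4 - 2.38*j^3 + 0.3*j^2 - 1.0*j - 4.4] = -6.28*j^3 - 7.14*j^2 + 0.6*j - 1.0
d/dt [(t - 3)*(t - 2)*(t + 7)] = 3*t^2 + 4*t - 29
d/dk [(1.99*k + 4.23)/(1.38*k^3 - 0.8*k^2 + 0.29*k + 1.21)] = (-5.4924*k^3 - 15.9202*k^2 + 6.768*k + 1.1812)/(1.9044*k^6 - 2.208*k^5 + 1.4404*k^4 + 2.8756*k^3 - 1.8519*k^2 + 0.7018*k + 1.4641)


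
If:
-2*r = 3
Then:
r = -3/2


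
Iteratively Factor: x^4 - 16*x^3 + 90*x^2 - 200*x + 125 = (x - 1)*(x^3 - 15*x^2 + 75*x - 125) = (x - 5)*(x - 1)*(x^2 - 10*x + 25) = (x - 5)^2*(x - 1)*(x - 5)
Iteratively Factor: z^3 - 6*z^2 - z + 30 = (z - 5)*(z^2 - z - 6) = (z - 5)*(z - 3)*(z + 2)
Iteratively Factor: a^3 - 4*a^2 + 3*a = (a)*(a^2 - 4*a + 3) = a*(a - 3)*(a - 1)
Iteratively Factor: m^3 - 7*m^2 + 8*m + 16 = (m - 4)*(m^2 - 3*m - 4) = (m - 4)^2*(m + 1)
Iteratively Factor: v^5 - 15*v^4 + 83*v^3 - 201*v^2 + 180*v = (v - 4)*(v^4 - 11*v^3 + 39*v^2 - 45*v) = v*(v - 4)*(v^3 - 11*v^2 + 39*v - 45) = v*(v - 4)*(v - 3)*(v^2 - 8*v + 15) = v*(v - 5)*(v - 4)*(v - 3)*(v - 3)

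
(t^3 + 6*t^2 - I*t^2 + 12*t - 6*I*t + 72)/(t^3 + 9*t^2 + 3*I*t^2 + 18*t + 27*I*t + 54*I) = (t - 4*I)/(t + 3)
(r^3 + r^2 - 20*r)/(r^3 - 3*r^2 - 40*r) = (r - 4)/(r - 8)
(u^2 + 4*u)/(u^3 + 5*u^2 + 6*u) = (u + 4)/(u^2 + 5*u + 6)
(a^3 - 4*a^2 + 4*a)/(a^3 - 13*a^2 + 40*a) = (a^2 - 4*a + 4)/(a^2 - 13*a + 40)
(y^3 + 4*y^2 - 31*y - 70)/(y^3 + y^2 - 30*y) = (y^2 + 9*y + 14)/(y*(y + 6))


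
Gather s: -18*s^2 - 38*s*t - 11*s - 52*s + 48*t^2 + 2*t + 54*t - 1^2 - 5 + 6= -18*s^2 + s*(-38*t - 63) + 48*t^2 + 56*t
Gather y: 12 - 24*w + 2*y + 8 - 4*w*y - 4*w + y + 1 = -28*w + y*(3 - 4*w) + 21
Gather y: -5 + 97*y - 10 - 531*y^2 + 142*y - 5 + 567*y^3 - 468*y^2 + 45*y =567*y^3 - 999*y^2 + 284*y - 20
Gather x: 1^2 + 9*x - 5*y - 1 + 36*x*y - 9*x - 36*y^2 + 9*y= 36*x*y - 36*y^2 + 4*y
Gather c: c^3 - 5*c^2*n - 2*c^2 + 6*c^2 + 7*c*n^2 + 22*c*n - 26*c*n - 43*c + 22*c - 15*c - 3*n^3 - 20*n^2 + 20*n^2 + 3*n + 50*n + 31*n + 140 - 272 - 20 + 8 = c^3 + c^2*(4 - 5*n) + c*(7*n^2 - 4*n - 36) - 3*n^3 + 84*n - 144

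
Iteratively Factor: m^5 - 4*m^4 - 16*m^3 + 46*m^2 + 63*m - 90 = (m - 5)*(m^4 + m^3 - 11*m^2 - 9*m + 18) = (m - 5)*(m + 3)*(m^3 - 2*m^2 - 5*m + 6) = (m - 5)*(m - 1)*(m + 3)*(m^2 - m - 6) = (m - 5)*(m - 3)*(m - 1)*(m + 3)*(m + 2)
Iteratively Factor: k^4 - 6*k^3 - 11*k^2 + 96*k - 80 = (k - 1)*(k^3 - 5*k^2 - 16*k + 80) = (k - 5)*(k - 1)*(k^2 - 16) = (k - 5)*(k - 4)*(k - 1)*(k + 4)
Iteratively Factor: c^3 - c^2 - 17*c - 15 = (c + 3)*(c^2 - 4*c - 5) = (c + 1)*(c + 3)*(c - 5)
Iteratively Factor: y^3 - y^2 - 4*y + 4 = (y - 1)*(y^2 - 4) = (y - 2)*(y - 1)*(y + 2)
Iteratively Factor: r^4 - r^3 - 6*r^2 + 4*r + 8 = (r - 2)*(r^3 + r^2 - 4*r - 4) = (r - 2)^2*(r^2 + 3*r + 2) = (r - 2)^2*(r + 1)*(r + 2)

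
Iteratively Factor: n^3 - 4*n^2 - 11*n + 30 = (n + 3)*(n^2 - 7*n + 10) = (n - 5)*(n + 3)*(n - 2)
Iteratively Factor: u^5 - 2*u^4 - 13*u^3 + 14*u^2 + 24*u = (u)*(u^4 - 2*u^3 - 13*u^2 + 14*u + 24) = u*(u + 1)*(u^3 - 3*u^2 - 10*u + 24) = u*(u - 4)*(u + 1)*(u^2 + u - 6) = u*(u - 4)*(u - 2)*(u + 1)*(u + 3)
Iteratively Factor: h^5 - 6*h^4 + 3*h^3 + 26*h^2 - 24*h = (h)*(h^4 - 6*h^3 + 3*h^2 + 26*h - 24) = h*(h - 4)*(h^3 - 2*h^2 - 5*h + 6) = h*(h - 4)*(h - 1)*(h^2 - h - 6) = h*(h - 4)*(h - 1)*(h + 2)*(h - 3)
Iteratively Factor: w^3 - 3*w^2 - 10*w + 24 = (w - 2)*(w^2 - w - 12) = (w - 2)*(w + 3)*(w - 4)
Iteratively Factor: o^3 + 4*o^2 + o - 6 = (o + 2)*(o^2 + 2*o - 3) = (o - 1)*(o + 2)*(o + 3)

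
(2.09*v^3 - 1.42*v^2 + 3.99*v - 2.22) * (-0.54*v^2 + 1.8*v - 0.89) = -1.1286*v^5 + 4.5288*v^4 - 6.5707*v^3 + 9.6446*v^2 - 7.5471*v + 1.9758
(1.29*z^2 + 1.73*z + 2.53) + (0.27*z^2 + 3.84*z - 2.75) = 1.56*z^2 + 5.57*z - 0.22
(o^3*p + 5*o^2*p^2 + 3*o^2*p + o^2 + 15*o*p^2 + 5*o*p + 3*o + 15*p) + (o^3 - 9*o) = o^3*p + o^3 + 5*o^2*p^2 + 3*o^2*p + o^2 + 15*o*p^2 + 5*o*p - 6*o + 15*p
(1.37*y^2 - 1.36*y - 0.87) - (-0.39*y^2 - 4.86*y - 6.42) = 1.76*y^2 + 3.5*y + 5.55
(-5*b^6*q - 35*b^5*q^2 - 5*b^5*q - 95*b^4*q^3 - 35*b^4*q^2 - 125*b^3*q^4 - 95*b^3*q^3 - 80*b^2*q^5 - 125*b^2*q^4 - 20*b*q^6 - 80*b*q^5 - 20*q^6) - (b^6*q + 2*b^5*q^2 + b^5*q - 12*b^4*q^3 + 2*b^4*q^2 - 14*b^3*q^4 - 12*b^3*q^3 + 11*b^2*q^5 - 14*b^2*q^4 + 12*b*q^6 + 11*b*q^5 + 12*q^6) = -6*b^6*q - 37*b^5*q^2 - 6*b^5*q - 83*b^4*q^3 - 37*b^4*q^2 - 111*b^3*q^4 - 83*b^3*q^3 - 91*b^2*q^5 - 111*b^2*q^4 - 32*b*q^6 - 91*b*q^5 - 32*q^6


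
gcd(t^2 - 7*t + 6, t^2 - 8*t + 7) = t - 1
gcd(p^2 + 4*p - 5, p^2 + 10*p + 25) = p + 5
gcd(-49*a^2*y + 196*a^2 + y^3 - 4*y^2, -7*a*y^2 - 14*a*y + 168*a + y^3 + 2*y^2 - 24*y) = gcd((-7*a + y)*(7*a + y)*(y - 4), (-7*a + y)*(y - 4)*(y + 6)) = -7*a*y + 28*a + y^2 - 4*y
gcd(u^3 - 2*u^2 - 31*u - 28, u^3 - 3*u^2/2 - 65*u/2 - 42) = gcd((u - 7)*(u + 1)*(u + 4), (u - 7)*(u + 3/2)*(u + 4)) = u^2 - 3*u - 28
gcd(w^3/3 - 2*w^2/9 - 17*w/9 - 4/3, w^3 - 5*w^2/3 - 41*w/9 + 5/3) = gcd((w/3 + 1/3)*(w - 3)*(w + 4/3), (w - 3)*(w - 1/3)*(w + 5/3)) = w - 3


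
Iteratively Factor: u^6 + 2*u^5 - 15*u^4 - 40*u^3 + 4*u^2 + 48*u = (u + 2)*(u^5 - 15*u^3 - 10*u^2 + 24*u) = (u + 2)^2*(u^4 - 2*u^3 - 11*u^2 + 12*u) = (u + 2)^2*(u + 3)*(u^3 - 5*u^2 + 4*u) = (u - 1)*(u + 2)^2*(u + 3)*(u^2 - 4*u) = u*(u - 1)*(u + 2)^2*(u + 3)*(u - 4)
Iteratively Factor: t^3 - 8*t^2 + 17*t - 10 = (t - 2)*(t^2 - 6*t + 5) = (t - 2)*(t - 1)*(t - 5)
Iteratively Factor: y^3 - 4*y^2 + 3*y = (y - 1)*(y^2 - 3*y) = (y - 3)*(y - 1)*(y)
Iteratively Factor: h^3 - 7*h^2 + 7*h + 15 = (h + 1)*(h^2 - 8*h + 15) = (h - 5)*(h + 1)*(h - 3)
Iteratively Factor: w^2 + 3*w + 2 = (w + 2)*(w + 1)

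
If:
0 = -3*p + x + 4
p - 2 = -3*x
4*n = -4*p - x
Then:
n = -29/20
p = 7/5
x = 1/5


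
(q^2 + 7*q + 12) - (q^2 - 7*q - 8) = 14*q + 20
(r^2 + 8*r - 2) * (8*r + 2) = 8*r^3 + 66*r^2 - 4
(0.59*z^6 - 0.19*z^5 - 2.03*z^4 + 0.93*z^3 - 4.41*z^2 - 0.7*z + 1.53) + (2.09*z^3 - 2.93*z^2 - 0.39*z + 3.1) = 0.59*z^6 - 0.19*z^5 - 2.03*z^4 + 3.02*z^3 - 7.34*z^2 - 1.09*z + 4.63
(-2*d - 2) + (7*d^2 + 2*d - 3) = 7*d^2 - 5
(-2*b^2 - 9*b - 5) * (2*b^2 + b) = -4*b^4 - 20*b^3 - 19*b^2 - 5*b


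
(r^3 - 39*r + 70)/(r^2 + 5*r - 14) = r - 5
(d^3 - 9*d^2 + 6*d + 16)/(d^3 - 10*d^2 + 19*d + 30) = (d^2 - 10*d + 16)/(d^2 - 11*d + 30)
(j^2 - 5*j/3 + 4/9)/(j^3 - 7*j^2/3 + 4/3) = (9*j^2 - 15*j + 4)/(3*(3*j^3 - 7*j^2 + 4))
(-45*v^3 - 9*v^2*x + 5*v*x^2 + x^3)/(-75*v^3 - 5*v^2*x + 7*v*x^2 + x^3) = (3*v + x)/(5*v + x)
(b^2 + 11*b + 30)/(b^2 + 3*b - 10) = (b + 6)/(b - 2)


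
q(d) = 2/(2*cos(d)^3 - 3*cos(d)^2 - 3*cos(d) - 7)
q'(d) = 2*(6*sin(d)*cos(d)^2 - 6*sin(d)*cos(d) - 3*sin(d))/(2*cos(d)^3 - 3*cos(d)^2 - 3*cos(d) - 7)^2 = 24*(-2*cos(d) + cos(2*d))*sin(d)/(3*cos(d) + 3*cos(2*d) - cos(3*d) + 17)^2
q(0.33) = -0.18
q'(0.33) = -0.02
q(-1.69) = -0.30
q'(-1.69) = 0.10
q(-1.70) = -0.30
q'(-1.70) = 0.09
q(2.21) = -0.30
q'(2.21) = 0.10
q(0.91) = -0.21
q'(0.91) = -0.08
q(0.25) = -0.18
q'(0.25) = -0.01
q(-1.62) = -0.29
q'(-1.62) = 0.11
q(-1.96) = -0.31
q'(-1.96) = -0.01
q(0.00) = -0.18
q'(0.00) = 0.00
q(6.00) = -0.18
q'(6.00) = 0.02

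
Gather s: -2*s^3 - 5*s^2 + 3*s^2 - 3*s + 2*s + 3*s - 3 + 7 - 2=-2*s^3 - 2*s^2 + 2*s + 2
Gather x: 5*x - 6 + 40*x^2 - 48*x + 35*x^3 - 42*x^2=35*x^3 - 2*x^2 - 43*x - 6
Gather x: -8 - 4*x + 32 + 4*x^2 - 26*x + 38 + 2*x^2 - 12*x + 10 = 6*x^2 - 42*x + 72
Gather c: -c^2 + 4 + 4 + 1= 9 - c^2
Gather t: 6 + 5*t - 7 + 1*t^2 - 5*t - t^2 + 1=0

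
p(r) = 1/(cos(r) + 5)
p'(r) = sin(r)/(cos(r) + 5)^2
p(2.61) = 0.24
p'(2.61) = 0.03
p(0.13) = 0.17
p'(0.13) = 0.00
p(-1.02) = 0.18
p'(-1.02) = -0.03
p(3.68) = 0.24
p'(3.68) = -0.03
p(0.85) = 0.18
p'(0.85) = 0.02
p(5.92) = 0.17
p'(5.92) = -0.01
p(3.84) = 0.24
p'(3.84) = -0.04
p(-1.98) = 0.22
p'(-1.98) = -0.04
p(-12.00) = 0.17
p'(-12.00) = 0.02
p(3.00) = 0.25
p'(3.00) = 0.01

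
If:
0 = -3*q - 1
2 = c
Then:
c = 2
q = -1/3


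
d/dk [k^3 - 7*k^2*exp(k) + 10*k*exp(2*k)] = -7*k^2*exp(k) + 3*k^2 + 20*k*exp(2*k) - 14*k*exp(k) + 10*exp(2*k)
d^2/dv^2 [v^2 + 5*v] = 2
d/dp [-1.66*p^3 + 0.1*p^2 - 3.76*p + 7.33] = -4.98*p^2 + 0.2*p - 3.76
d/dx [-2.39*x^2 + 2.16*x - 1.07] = 2.16 - 4.78*x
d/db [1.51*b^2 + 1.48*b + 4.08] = 3.02*b + 1.48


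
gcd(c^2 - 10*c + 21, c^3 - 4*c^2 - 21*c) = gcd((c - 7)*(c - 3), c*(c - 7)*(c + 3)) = c - 7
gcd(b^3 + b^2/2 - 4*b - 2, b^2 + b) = 1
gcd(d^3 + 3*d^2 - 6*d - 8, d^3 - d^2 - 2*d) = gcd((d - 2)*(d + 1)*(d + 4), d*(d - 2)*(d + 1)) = d^2 - d - 2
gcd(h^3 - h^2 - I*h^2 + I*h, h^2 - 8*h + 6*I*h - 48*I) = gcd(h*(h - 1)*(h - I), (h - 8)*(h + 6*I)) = 1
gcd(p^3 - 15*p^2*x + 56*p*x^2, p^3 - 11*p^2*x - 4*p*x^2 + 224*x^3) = p^2 - 15*p*x + 56*x^2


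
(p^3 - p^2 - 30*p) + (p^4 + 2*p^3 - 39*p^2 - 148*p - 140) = p^4 + 3*p^3 - 40*p^2 - 178*p - 140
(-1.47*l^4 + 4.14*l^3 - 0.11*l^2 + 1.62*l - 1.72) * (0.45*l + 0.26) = -0.6615*l^5 + 1.4808*l^4 + 1.0269*l^3 + 0.7004*l^2 - 0.3528*l - 0.4472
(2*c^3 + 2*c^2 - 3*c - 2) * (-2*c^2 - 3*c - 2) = -4*c^5 - 10*c^4 - 4*c^3 + 9*c^2 + 12*c + 4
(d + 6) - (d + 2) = 4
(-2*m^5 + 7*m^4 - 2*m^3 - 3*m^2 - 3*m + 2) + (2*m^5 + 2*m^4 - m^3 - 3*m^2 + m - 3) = 9*m^4 - 3*m^3 - 6*m^2 - 2*m - 1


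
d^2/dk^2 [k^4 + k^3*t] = 6*k*(2*k + t)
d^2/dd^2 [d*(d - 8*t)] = 2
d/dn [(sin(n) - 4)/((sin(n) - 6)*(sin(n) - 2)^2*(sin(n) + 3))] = (-3*sin(n)^3 + 24*sin(n)^2 - 34*sin(n) - 84)*cos(n)/((sin(n) - 6)^2*(sin(n) - 2)^3*(sin(n) + 3)^2)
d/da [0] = 0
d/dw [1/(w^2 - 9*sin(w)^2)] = 2*(-w + 9*sin(2*w)/2)/(w^2 - 9*sin(w)^2)^2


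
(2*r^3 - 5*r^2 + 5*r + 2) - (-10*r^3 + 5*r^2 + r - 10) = 12*r^3 - 10*r^2 + 4*r + 12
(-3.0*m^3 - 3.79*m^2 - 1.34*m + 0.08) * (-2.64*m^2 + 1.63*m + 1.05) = 7.92*m^5 + 5.1156*m^4 - 5.7901*m^3 - 6.3749*m^2 - 1.2766*m + 0.084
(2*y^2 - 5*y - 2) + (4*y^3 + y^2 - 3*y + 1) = 4*y^3 + 3*y^2 - 8*y - 1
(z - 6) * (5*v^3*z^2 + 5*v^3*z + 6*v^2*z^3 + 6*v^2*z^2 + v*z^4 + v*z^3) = 5*v^3*z^3 - 25*v^3*z^2 - 30*v^3*z + 6*v^2*z^4 - 30*v^2*z^3 - 36*v^2*z^2 + v*z^5 - 5*v*z^4 - 6*v*z^3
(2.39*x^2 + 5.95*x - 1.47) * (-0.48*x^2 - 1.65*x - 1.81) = -1.1472*x^4 - 6.7995*x^3 - 13.4378*x^2 - 8.344*x + 2.6607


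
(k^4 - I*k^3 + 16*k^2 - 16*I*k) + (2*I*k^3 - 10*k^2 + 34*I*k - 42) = k^4 + I*k^3 + 6*k^2 + 18*I*k - 42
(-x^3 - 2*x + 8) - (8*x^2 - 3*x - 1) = -x^3 - 8*x^2 + x + 9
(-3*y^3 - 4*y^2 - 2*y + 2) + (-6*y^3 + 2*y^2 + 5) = -9*y^3 - 2*y^2 - 2*y + 7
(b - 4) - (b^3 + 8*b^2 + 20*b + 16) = -b^3 - 8*b^2 - 19*b - 20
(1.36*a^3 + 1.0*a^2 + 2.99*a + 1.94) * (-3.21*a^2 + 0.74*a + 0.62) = -4.3656*a^5 - 2.2036*a^4 - 8.0147*a^3 - 3.3948*a^2 + 3.2894*a + 1.2028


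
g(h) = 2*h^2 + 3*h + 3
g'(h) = 4*h + 3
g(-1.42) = 2.77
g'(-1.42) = -2.68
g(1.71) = 13.98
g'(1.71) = 9.84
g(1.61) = 13.01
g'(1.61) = 9.44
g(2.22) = 19.52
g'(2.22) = 11.88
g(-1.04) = 2.04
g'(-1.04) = -1.16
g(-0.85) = 1.90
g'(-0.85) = -0.40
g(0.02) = 3.06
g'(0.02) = 3.08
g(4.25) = 51.88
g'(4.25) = 20.00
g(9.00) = 192.00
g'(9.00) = 39.00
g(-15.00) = 408.00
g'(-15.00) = -57.00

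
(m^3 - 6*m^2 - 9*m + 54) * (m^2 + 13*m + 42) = m^5 + 7*m^4 - 45*m^3 - 315*m^2 + 324*m + 2268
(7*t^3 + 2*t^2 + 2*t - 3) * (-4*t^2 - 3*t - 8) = -28*t^5 - 29*t^4 - 70*t^3 - 10*t^2 - 7*t + 24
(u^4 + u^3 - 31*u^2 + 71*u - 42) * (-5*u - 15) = -5*u^5 - 20*u^4 + 140*u^3 + 110*u^2 - 855*u + 630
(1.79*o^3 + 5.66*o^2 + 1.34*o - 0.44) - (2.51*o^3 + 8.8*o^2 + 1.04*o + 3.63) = -0.72*o^3 - 3.14*o^2 + 0.3*o - 4.07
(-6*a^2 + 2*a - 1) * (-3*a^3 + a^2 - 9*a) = 18*a^5 - 12*a^4 + 59*a^3 - 19*a^2 + 9*a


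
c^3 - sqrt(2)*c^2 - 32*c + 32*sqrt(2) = (c - 4*sqrt(2))*(c - sqrt(2))*(c + 4*sqrt(2))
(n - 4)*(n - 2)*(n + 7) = n^3 + n^2 - 34*n + 56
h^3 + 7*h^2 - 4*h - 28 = (h - 2)*(h + 2)*(h + 7)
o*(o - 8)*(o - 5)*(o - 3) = o^4 - 16*o^3 + 79*o^2 - 120*o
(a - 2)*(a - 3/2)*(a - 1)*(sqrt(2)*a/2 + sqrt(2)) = sqrt(2)*a^4/2 - 5*sqrt(2)*a^3/4 - 5*sqrt(2)*a^2/4 + 5*sqrt(2)*a - 3*sqrt(2)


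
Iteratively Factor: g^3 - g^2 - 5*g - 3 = (g + 1)*(g^2 - 2*g - 3) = (g + 1)^2*(g - 3)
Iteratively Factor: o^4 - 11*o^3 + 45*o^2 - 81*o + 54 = (o - 3)*(o^3 - 8*o^2 + 21*o - 18) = (o - 3)^2*(o^2 - 5*o + 6) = (o - 3)^3*(o - 2)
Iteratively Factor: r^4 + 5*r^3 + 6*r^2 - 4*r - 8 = (r - 1)*(r^3 + 6*r^2 + 12*r + 8) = (r - 1)*(r + 2)*(r^2 + 4*r + 4) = (r - 1)*(r + 2)^2*(r + 2)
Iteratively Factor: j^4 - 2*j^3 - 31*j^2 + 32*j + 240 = (j - 5)*(j^3 + 3*j^2 - 16*j - 48) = (j - 5)*(j - 4)*(j^2 + 7*j + 12) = (j - 5)*(j - 4)*(j + 4)*(j + 3)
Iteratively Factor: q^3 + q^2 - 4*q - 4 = (q - 2)*(q^2 + 3*q + 2) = (q - 2)*(q + 2)*(q + 1)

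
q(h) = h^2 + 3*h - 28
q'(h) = 2*h + 3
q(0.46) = -26.41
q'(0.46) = 3.92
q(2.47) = -14.49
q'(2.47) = 7.94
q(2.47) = -14.49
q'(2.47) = 7.94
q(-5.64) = -13.11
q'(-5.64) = -8.28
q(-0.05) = -28.15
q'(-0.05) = 2.90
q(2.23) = -16.34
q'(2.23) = 7.46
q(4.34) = 3.86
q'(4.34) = 11.68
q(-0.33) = -28.88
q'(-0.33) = 2.34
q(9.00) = 80.00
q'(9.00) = 21.00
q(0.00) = -28.00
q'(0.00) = 3.00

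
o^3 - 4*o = o*(o - 2)*(o + 2)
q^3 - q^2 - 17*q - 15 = (q - 5)*(q + 1)*(q + 3)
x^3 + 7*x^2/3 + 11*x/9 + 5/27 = (x + 1/3)^2*(x + 5/3)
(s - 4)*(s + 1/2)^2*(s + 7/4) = s^4 - 5*s^3/4 - 9*s^2 - 121*s/16 - 7/4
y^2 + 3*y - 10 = (y - 2)*(y + 5)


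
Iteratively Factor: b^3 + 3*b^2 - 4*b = (b + 4)*(b^2 - b) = b*(b + 4)*(b - 1)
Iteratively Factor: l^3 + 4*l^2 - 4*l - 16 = (l + 2)*(l^2 + 2*l - 8) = (l - 2)*(l + 2)*(l + 4)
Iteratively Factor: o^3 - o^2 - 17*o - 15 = (o + 3)*(o^2 - 4*o - 5) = (o + 1)*(o + 3)*(o - 5)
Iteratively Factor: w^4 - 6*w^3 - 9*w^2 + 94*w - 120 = (w - 2)*(w^3 - 4*w^2 - 17*w + 60) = (w - 2)*(w + 4)*(w^2 - 8*w + 15) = (w - 3)*(w - 2)*(w + 4)*(w - 5)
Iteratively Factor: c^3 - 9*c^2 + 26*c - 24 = (c - 4)*(c^2 - 5*c + 6) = (c - 4)*(c - 3)*(c - 2)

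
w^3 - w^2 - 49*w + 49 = (w - 7)*(w - 1)*(w + 7)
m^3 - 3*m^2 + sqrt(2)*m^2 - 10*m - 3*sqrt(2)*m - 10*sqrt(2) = (m - 5)*(m + 2)*(m + sqrt(2))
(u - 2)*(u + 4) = u^2 + 2*u - 8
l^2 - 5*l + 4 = (l - 4)*(l - 1)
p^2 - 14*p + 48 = (p - 8)*(p - 6)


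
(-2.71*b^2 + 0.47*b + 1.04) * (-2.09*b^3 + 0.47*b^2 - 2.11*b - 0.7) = 5.6639*b^5 - 2.256*b^4 + 3.7654*b^3 + 1.3941*b^2 - 2.5234*b - 0.728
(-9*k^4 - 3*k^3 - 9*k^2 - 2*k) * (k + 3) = -9*k^5 - 30*k^4 - 18*k^3 - 29*k^2 - 6*k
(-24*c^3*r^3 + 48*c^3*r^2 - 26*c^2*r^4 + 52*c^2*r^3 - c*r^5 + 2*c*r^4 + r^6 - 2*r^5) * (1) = -24*c^3*r^3 + 48*c^3*r^2 - 26*c^2*r^4 + 52*c^2*r^3 - c*r^5 + 2*c*r^4 + r^6 - 2*r^5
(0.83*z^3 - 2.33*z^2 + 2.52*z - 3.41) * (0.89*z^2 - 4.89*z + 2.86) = 0.7387*z^5 - 6.1324*z^4 + 16.0103*z^3 - 22.0215*z^2 + 23.8821*z - 9.7526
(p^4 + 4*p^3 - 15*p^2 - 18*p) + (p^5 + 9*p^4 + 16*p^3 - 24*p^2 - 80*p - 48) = p^5 + 10*p^4 + 20*p^3 - 39*p^2 - 98*p - 48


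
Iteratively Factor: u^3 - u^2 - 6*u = (u + 2)*(u^2 - 3*u) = (u - 3)*(u + 2)*(u)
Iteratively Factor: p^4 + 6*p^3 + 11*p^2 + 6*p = (p)*(p^3 + 6*p^2 + 11*p + 6) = p*(p + 1)*(p^2 + 5*p + 6) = p*(p + 1)*(p + 3)*(p + 2)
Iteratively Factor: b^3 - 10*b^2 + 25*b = (b)*(b^2 - 10*b + 25) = b*(b - 5)*(b - 5)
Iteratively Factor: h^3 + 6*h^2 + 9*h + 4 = (h + 1)*(h^2 + 5*h + 4) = (h + 1)*(h + 4)*(h + 1)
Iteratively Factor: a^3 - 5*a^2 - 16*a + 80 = (a - 4)*(a^2 - a - 20) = (a - 4)*(a + 4)*(a - 5)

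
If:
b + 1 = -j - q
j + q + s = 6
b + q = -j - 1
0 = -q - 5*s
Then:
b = s - 7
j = 4*s + 6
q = -5*s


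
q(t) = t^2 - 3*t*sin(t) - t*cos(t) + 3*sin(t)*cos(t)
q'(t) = t*sin(t) - 3*t*cos(t) + 2*t - 3*sin(t)^2 - 3*sin(t) + 3*cos(t)^2 - cos(t)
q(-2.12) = -0.70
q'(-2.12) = -4.04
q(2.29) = 0.10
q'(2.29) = 8.83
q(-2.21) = -0.32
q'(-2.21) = -4.46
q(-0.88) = -2.17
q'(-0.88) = 1.71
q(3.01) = 10.47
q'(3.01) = 18.86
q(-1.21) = -2.50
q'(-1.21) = 0.20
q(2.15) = -0.97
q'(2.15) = 6.46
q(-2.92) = 4.40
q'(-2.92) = -9.40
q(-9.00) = 62.80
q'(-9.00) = -34.76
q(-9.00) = 62.80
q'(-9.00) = -34.76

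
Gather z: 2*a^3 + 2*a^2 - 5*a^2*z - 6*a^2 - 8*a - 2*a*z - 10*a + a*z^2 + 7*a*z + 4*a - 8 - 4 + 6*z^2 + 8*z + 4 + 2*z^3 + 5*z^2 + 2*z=2*a^3 - 4*a^2 - 14*a + 2*z^3 + z^2*(a + 11) + z*(-5*a^2 + 5*a + 10) - 8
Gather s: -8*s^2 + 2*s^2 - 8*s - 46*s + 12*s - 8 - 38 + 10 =-6*s^2 - 42*s - 36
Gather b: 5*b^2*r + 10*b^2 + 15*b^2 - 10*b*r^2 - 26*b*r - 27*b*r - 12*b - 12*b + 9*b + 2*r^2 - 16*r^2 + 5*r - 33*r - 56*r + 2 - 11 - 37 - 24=b^2*(5*r + 25) + b*(-10*r^2 - 53*r - 15) - 14*r^2 - 84*r - 70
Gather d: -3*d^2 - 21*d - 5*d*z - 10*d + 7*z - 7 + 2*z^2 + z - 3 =-3*d^2 + d*(-5*z - 31) + 2*z^2 + 8*z - 10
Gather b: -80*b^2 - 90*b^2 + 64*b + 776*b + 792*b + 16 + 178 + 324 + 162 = -170*b^2 + 1632*b + 680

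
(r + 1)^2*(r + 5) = r^3 + 7*r^2 + 11*r + 5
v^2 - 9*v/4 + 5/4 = (v - 5/4)*(v - 1)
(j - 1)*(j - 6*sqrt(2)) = j^2 - 6*sqrt(2)*j - j + 6*sqrt(2)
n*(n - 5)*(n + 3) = n^3 - 2*n^2 - 15*n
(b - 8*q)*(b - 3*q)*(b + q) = b^3 - 10*b^2*q + 13*b*q^2 + 24*q^3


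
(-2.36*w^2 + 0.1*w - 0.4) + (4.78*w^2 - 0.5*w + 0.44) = 2.42*w^2 - 0.4*w + 0.04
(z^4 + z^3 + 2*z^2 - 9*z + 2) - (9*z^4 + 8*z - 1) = -8*z^4 + z^3 + 2*z^2 - 17*z + 3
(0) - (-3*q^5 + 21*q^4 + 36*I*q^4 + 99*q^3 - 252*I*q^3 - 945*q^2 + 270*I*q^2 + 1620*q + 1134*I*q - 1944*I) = 3*q^5 - 21*q^4 - 36*I*q^4 - 99*q^3 + 252*I*q^3 + 945*q^2 - 270*I*q^2 - 1620*q - 1134*I*q + 1944*I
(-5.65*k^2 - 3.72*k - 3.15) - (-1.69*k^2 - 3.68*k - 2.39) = -3.96*k^2 - 0.04*k - 0.76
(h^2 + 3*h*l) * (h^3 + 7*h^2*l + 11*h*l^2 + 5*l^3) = h^5 + 10*h^4*l + 32*h^3*l^2 + 38*h^2*l^3 + 15*h*l^4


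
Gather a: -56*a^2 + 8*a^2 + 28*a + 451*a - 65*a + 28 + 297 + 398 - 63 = -48*a^2 + 414*a + 660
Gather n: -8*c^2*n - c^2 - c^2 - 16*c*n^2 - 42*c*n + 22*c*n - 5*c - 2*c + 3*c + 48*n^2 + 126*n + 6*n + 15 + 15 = -2*c^2 - 4*c + n^2*(48 - 16*c) + n*(-8*c^2 - 20*c + 132) + 30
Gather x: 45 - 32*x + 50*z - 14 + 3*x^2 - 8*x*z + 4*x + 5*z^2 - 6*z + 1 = 3*x^2 + x*(-8*z - 28) + 5*z^2 + 44*z + 32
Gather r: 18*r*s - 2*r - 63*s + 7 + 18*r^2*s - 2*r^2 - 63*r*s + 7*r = r^2*(18*s - 2) + r*(5 - 45*s) - 63*s + 7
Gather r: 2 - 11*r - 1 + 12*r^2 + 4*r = 12*r^2 - 7*r + 1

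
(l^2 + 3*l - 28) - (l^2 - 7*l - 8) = 10*l - 20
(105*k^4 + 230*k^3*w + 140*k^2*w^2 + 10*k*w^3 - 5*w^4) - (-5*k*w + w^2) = 105*k^4 + 230*k^3*w + 140*k^2*w^2 + 10*k*w^3 + 5*k*w - 5*w^4 - w^2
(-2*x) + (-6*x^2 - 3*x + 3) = -6*x^2 - 5*x + 3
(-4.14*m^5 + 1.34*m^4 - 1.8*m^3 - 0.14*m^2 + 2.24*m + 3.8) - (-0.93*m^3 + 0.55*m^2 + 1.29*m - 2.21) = -4.14*m^5 + 1.34*m^4 - 0.87*m^3 - 0.69*m^2 + 0.95*m + 6.01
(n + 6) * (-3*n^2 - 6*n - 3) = -3*n^3 - 24*n^2 - 39*n - 18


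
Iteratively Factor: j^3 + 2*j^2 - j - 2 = (j - 1)*(j^2 + 3*j + 2) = (j - 1)*(j + 2)*(j + 1)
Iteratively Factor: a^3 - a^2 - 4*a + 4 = (a + 2)*(a^2 - 3*a + 2) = (a - 2)*(a + 2)*(a - 1)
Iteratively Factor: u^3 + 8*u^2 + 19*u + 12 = (u + 4)*(u^2 + 4*u + 3) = (u + 3)*(u + 4)*(u + 1)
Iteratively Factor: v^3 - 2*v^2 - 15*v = (v - 5)*(v^2 + 3*v) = (v - 5)*(v + 3)*(v)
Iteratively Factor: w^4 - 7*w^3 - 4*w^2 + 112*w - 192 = (w - 3)*(w^3 - 4*w^2 - 16*w + 64) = (w - 3)*(w + 4)*(w^2 - 8*w + 16) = (w - 4)*(w - 3)*(w + 4)*(w - 4)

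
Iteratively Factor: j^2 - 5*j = (j)*(j - 5)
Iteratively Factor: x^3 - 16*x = (x + 4)*(x^2 - 4*x) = x*(x + 4)*(x - 4)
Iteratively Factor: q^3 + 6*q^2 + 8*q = (q)*(q^2 + 6*q + 8) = q*(q + 4)*(q + 2)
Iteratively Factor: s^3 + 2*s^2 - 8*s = (s + 4)*(s^2 - 2*s) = (s - 2)*(s + 4)*(s)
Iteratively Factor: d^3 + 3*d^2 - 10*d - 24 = (d - 3)*(d^2 + 6*d + 8) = (d - 3)*(d + 2)*(d + 4)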